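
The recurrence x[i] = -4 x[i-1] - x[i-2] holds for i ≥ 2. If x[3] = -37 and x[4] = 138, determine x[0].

Rearranging, x[i-2] = -(x[i] + 4 x[i-1]).
x[2] = -(138 + 4*(-37)) = 10
x[1] = -(-37 + 4*10) = -3
x[0] = -(10 + 4*(-3)) = 2

2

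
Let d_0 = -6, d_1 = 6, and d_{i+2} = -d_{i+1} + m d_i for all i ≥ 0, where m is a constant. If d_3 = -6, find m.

-1

d_2 = -6 - 6m
d_3 = 6 + 12m
So 6 + 12m = -6, giving m = -1.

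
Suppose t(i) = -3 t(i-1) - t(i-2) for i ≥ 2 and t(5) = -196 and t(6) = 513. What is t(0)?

9

Rearranging, t(i-2) = -(t(i) + 3 t(i-1)).
t(4) = -(513 + 3(-196)) = 75
t(3) = -(-196 + 3(75)) = -29
t(2) = -(75 + 3(-29)) = 12
t(1) = -(-29 + 3(12)) = -7
t(0) = -(12 + 3(-7)) = 9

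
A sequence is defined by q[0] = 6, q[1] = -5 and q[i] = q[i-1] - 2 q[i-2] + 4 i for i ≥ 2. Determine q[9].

209

q[2] = (-5) - 2(6) + 8 = -9
q[3] = (-9) - 2(-5) + 12 = 13
q[4] = 13 - 2(-9) + 16 = 47
q[5] = 47 - 2(13) + 20 = 41
q[6] = 41 - 2(47) + 24 = -29
q[7] = (-29) - 2(41) + 28 = -83
q[8] = (-83) - 2(-29) + 32 = 7
q[9] = 7 - 2(-83) + 36 = 209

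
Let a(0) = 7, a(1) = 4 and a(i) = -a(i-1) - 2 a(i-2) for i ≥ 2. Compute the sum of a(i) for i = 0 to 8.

a(2) = -4 - 2(7) = -18
a(3) = -(-18) - 2(4) = 10
a(4) = -10 - 2(-18) = 26
a(5) = -26 - 2(10) = -46
a(6) = -(-46) - 2(26) = -6
a(7) = -(-6) - 2(-46) = 98
a(8) = -98 - 2(-6) = -86
Sum = 7 + 4 + (-18) + 10 + 26 + (-46) + (-6) + 98 + (-86) = -11

-11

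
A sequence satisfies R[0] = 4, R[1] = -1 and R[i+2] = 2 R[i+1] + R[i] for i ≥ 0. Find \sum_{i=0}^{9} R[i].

R[2] = 2*(-1) + 4 = 2
R[3] = 2*2 + (-1) = 3
R[4] = 2*3 + 2 = 8
R[5] = 2*8 + 3 = 19
R[6] = 2*19 + 8 = 46
R[7] = 2*46 + 19 = 111
R[8] = 2*111 + 46 = 268
R[9] = 2*268 + 111 = 647
Sum = 4 + (-1) + 2 + 3 + 8 + 19 + 46 + 111 + 268 + 647 = 1107

1107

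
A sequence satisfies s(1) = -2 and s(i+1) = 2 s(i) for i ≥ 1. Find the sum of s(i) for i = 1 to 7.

s(2) = 2(-2) = -4
s(3) = 2(-4) = -8
s(4) = 2(-8) = -16
s(5) = 2(-16) = -32
s(6) = 2(-32) = -64
s(7) = 2(-64) = -128
Sum = (-2) + (-4) + (-8) + (-16) + (-32) + (-64) + (-128) = -254

-254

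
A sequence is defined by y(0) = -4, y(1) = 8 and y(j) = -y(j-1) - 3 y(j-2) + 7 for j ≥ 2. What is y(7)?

y(2) = -8 - 3(-4) + 7 = 11
y(3) = -11 - 3(8) + 7 = -28
y(4) = -(-28) - 3(11) + 7 = 2
y(5) = -2 - 3(-28) + 7 = 89
y(6) = -89 - 3(2) + 7 = -88
y(7) = -(-88) - 3(89) + 7 = -172

-172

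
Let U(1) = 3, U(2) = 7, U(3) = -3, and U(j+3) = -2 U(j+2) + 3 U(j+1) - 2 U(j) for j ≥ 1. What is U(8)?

1997

U(4) = -2(-3) + 3(7) - 2(3) = 21
U(5) = -2(21) + 3(-3) - 2(7) = -65
U(6) = -2(-65) + 3(21) - 2(-3) = 199
U(7) = -2(199) + 3(-65) - 2(21) = -635
U(8) = -2(-635) + 3(199) - 2(-65) = 1997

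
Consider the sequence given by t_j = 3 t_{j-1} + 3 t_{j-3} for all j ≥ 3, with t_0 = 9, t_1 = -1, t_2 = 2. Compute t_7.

t_3 = 3(2) + 3(9) = 33
t_4 = 3(33) + 3(-1) = 96
t_5 = 3(96) + 3(2) = 294
t_6 = 3(294) + 3(33) = 981
t_7 = 3(981) + 3(96) = 3231

3231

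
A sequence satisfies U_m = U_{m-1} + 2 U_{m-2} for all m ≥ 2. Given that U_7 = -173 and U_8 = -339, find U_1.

-5

Rearranging, U_{m-2} = (U_m - U_{m-1}) / 2.
U_6 = (-339 - (-173)) / 2 = -166/2 = -83
U_5 = (-173 - (-83)) / 2 = -90/2 = -45
U_4 = (-83 - (-45)) / 2 = -38/2 = -19
U_3 = (-45 - (-19)) / 2 = -26/2 = -13
U_2 = (-19 - (-13)) / 2 = -6/2 = -3
U_1 = (-13 - (-3)) / 2 = -10/2 = -5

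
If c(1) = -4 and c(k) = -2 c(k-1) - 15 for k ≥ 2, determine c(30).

-536870917

The fixed point is -15/(1 + 2) = -5, so c(k) + 5 = -2(c(k-1) + 5).
Hence c(k) = 1·(-2)^{k-1} - 5.
c(30) = 1·(-2)^{29} - 5 = 1·-536870912 - 5 = -536870917.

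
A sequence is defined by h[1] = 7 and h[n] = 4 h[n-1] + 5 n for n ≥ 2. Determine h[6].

h[2] = 4*7 + 10 = 38
h[3] = 4*38 + 15 = 167
h[4] = 4*167 + 20 = 688
h[5] = 4*688 + 25 = 2777
h[6] = 4*2777 + 30 = 11138

11138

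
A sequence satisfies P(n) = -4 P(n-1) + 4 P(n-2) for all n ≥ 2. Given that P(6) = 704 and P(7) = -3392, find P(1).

Rearranging, P(n-2) = (P(n) + 4 P(n-1)) / 4.
P(5) = (-3392 + 4(704)) / 4 = -576/4 = -144
P(4) = (704 + 4(-144)) / 4 = 128/4 = 32
P(3) = (-144 + 4(32)) / 4 = -16/4 = -4
P(2) = (32 + 4(-4)) / 4 = 16/4 = 4
P(1) = (-4 + 4(4)) / 4 = 12/4 = 3

3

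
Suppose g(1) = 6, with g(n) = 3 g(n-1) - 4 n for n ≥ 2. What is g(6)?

258

g(2) = 3*6 - 8 = 10
g(3) = 3*10 - 12 = 18
g(4) = 3*18 - 16 = 38
g(5) = 3*38 - 20 = 94
g(6) = 3*94 - 24 = 258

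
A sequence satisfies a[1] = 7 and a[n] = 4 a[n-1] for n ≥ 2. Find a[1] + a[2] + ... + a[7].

a[2] = 4·7 = 28
a[3] = 4·28 = 112
a[4] = 4·112 = 448
a[5] = 4·448 = 1792
a[6] = 4·1792 = 7168
a[7] = 4·7168 = 28672
Sum = 7 + 28 + 112 + 448 + 1792 + 7168 + 28672 = 38227

38227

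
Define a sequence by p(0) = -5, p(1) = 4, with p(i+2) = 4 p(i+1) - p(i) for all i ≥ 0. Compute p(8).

58011

p(2) = 4·4 - (-5) = 21
p(3) = 4·21 - 4 = 80
p(4) = 4·80 - 21 = 299
p(5) = 4·299 - 80 = 1116
p(6) = 4·1116 - 299 = 4165
p(7) = 4·4165 - 1116 = 15544
p(8) = 4·15544 - 4165 = 58011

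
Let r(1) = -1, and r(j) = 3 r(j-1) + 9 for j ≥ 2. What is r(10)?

r(2) = 3·(-1) + 9 = 6
r(3) = 3·6 + 9 = 27
r(4) = 3·27 + 9 = 90
r(5) = 3·90 + 9 = 279
r(6) = 3·279 + 9 = 846
r(7) = 3·846 + 9 = 2547
r(8) = 3·2547 + 9 = 7650
r(9) = 3·7650 + 9 = 22959
r(10) = 3·22959 + 9 = 68886

68886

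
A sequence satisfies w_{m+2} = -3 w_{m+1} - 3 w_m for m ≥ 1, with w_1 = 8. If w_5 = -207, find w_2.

Let w_2 = y.
w_3 = -24 - 3y
w_4 = 72 + 6y
w_5 = -144 - 9y
So -144 - 9y = -207, giving y = 7.

7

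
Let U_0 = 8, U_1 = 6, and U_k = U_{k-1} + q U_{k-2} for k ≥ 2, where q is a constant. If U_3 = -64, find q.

-5

U_2 = 6 + 8q
U_3 = 6 + 14q
So 6 + 14q = -64, giving q = -5.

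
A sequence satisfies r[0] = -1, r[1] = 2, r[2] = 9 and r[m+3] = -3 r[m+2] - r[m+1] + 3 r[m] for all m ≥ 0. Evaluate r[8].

r[3] = -3·9 - 2 + 3·(-1) = -32
r[4] = -3·(-32) - 9 + 3·2 = 93
r[5] = -3·93 - (-32) + 3·9 = -220
r[6] = -3·(-220) - 93 + 3·(-32) = 471
r[7] = -3·471 - (-220) + 3·93 = -914
r[8] = -3·(-914) - 471 + 3·(-220) = 1611

1611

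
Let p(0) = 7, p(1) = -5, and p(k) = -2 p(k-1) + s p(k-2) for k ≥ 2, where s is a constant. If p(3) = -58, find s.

p(2) = 10 + 7s
p(3) = -20 - 19s
So -20 - 19s = -58, giving s = 2.

2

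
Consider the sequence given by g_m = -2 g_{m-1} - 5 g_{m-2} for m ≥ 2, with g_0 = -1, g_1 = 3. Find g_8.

191

g_2 = -2(3) - 5(-1) = -1
g_3 = -2(-1) - 5(3) = -13
g_4 = -2(-13) - 5(-1) = 31
g_5 = -2(31) - 5(-13) = 3
g_6 = -2(3) - 5(31) = -161
g_7 = -2(-161) - 5(3) = 307
g_8 = -2(307) - 5(-161) = 191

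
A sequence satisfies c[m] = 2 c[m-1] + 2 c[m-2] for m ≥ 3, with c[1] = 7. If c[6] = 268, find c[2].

1

Let c[2] = v.
c[3] = 14 + 2v
c[4] = 28 + 6v
c[5] = 84 + 16v
c[6] = 224 + 44v
So 224 + 44v = 268, giving v = 1.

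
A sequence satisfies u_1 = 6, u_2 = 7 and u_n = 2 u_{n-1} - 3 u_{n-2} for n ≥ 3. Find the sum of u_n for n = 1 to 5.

-66

u_3 = 2·7 - 3·6 = -4
u_4 = 2·(-4) - 3·7 = -29
u_5 = 2·(-29) - 3·(-4) = -46
Sum = 6 + 7 + (-4) + (-29) + (-46) = -66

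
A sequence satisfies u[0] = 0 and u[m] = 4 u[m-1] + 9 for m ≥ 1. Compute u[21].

The fixed point is 9/(1 - 4) = -3, so u[m] + 3 = 4(u[m-1] + 3).
Hence u[m] = 3·4^m - 3.
u[21] = 3·4^{21} - 3 = 3·4398046511104 - 3 = 13194139533309.

13194139533309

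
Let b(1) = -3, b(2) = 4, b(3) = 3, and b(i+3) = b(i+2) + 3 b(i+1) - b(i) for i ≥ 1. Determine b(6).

74

b(4) = 3 + 3*4 - (-3) = 18
b(5) = 18 + 3*3 - 4 = 23
b(6) = 23 + 3*18 - 3 = 74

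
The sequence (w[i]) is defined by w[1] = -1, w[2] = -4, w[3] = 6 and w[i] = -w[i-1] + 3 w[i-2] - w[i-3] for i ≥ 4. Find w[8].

-557

w[4] = -6 + 3·(-4) - (-1) = -17
w[5] = -(-17) + 3·6 - (-4) = 39
w[6] = -39 + 3·(-17) - 6 = -96
w[7] = -(-96) + 3·39 - (-17) = 230
w[8] = -230 + 3·(-96) - 39 = -557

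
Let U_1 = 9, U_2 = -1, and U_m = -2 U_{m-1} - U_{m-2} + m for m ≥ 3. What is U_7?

-30

U_3 = -2·(-1) - 9 + 3 = -4
U_4 = -2·(-4) - (-1) + 4 = 13
U_5 = -2·13 - (-4) + 5 = -17
U_6 = -2·(-17) - 13 + 6 = 27
U_7 = -2·27 - (-17) + 7 = -30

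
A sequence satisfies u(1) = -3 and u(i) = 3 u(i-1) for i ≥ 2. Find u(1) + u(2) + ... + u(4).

u(2) = 3(-3) = -9
u(3) = 3(-9) = -27
u(4) = 3(-27) = -81
Sum = (-3) + (-9) + (-27) + (-81) = -120

-120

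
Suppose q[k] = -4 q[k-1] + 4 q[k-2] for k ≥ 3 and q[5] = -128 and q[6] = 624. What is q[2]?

3

Rearranging, q[k-2] = (q[k] + 4 q[k-1]) / 4.
q[4] = (624 + 4*(-128)) / 4 = 112/4 = 28
q[3] = (-128 + 4*28) / 4 = -16/4 = -4
q[2] = (28 + 4*(-4)) / 4 = 12/4 = 3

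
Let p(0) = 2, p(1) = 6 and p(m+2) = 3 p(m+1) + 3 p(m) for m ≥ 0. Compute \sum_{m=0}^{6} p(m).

p(2) = 3*6 + 3*2 = 24
p(3) = 3*24 + 3*6 = 90
p(4) = 3*90 + 3*24 = 342
p(5) = 3*342 + 3*90 = 1296
p(6) = 3*1296 + 3*342 = 4914
Sum = 2 + 6 + 24 + 90 + 342 + 1296 + 4914 = 6674

6674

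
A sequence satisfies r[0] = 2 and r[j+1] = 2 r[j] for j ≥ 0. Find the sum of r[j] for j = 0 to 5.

r[1] = 2(2) = 4
r[2] = 2(4) = 8
r[3] = 2(8) = 16
r[4] = 2(16) = 32
r[5] = 2(32) = 64
Sum = 2 + 4 + 8 + 16 + 32 + 64 = 126

126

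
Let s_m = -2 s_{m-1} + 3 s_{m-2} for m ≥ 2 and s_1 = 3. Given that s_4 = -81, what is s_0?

Let s_0 = w.
s_2 = -6 + 3w
s_3 = 21 - 6w
s_4 = -60 + 21w
So -60 + 21w = -81, giving w = -1.

-1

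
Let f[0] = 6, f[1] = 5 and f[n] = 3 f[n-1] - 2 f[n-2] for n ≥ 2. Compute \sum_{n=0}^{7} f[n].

-199

f[2] = 3·5 - 2·6 = 3
f[3] = 3·3 - 2·5 = -1
f[4] = 3·(-1) - 2·3 = -9
f[5] = 3·(-9) - 2·(-1) = -25
f[6] = 3·(-25) - 2·(-9) = -57
f[7] = 3·(-57) - 2·(-25) = -121
Sum = 6 + 5 + 3 + (-1) + (-9) + (-25) + (-57) + (-121) = -199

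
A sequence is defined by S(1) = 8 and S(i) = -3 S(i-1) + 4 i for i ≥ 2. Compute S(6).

S(2) = -3(8) + 8 = -16
S(3) = -3(-16) + 12 = 60
S(4) = -3(60) + 16 = -164
S(5) = -3(-164) + 20 = 512
S(6) = -3(512) + 24 = -1512

-1512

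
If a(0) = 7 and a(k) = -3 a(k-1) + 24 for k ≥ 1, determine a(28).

The fixed point is 24/(1 + 3) = 6, so a(k) - 6 = -3(a(k-1) - 6).
Hence a(k) = 1·(-3)^k + 6.
a(28) = 1·(-3)^{28} + 6 = 1·22876792454961 + 6 = 22876792454967.

22876792454967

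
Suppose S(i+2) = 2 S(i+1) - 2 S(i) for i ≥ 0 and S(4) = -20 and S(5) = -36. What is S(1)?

9

Rearranging, S(i-2) = (S(i) - 2 S(i-1)) / -2.
S(3) = (-36 - 2·(-20)) / -2 = 4/-2 = -2
S(2) = (-20 - 2·(-2)) / -2 = -16/-2 = 8
S(1) = (-2 - 2·8) / -2 = -18/-2 = 9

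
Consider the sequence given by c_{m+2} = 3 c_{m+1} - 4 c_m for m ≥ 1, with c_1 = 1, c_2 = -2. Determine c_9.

c_3 = 3·(-2) - 4·1 = -10
c_4 = 3·(-10) - 4·(-2) = -22
c_5 = 3·(-22) - 4·(-10) = -26
c_6 = 3·(-26) - 4·(-22) = 10
c_7 = 3·10 - 4·(-26) = 134
c_8 = 3·134 - 4·10 = 362
c_9 = 3·362 - 4·134 = 550

550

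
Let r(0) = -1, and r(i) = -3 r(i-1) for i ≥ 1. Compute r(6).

-729

r(1) = -3(-1) = 3
r(2) = -3(3) = -9
r(3) = -3(-9) = 27
r(4) = -3(27) = -81
r(5) = -3(-81) = 243
r(6) = -3(243) = -729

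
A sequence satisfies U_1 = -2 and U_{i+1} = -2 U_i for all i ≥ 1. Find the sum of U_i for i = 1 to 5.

-22

U_2 = -2(-2) = 4
U_3 = -2(4) = -8
U_4 = -2(-8) = 16
U_5 = -2(16) = -32
Sum = (-2) + 4 + (-8) + 16 + (-32) = -22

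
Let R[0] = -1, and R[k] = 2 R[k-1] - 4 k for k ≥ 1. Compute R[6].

-544

R[1] = 2(-1) - 4 = -6
R[2] = 2(-6) - 8 = -20
R[3] = 2(-20) - 12 = -52
R[4] = 2(-52) - 16 = -120
R[5] = 2(-120) - 20 = -260
R[6] = 2(-260) - 24 = -544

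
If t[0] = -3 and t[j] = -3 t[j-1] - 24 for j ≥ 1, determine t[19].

The fixed point is -24/(1 + 3) = -6, so t[j] + 6 = -3(t[j-1] + 6).
Hence t[j] = 3·(-3)^j - 6.
t[19] = 3·(-3)^{19} - 6 = 3·-1162261467 - 6 = -3486784407.

-3486784407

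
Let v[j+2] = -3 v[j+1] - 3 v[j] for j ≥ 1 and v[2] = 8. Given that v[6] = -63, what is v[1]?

-5

Let v[1] = z.
v[3] = -24 - 3z
v[4] = 48 + 9z
v[5] = -72 - 18z
v[6] = 72 + 27z
So 72 + 27z = -63, giving z = -5.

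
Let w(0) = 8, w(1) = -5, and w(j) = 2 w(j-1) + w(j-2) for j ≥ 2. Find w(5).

w(2) = 2*(-5) + 8 = -2
w(3) = 2*(-2) + (-5) = -9
w(4) = 2*(-9) + (-2) = -20
w(5) = 2*(-20) + (-9) = -49

-49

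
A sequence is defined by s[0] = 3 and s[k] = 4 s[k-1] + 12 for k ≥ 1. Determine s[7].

s[1] = 4(3) + 12 = 24
s[2] = 4(24) + 12 = 108
s[3] = 4(108) + 12 = 444
s[4] = 4(444) + 12 = 1788
s[5] = 4(1788) + 12 = 7164
s[6] = 4(7164) + 12 = 28668
s[7] = 4(28668) + 12 = 114684

114684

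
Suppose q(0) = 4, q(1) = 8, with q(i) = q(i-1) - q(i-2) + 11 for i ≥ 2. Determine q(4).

q(2) = 8 - 4 + 11 = 15
q(3) = 15 - 8 + 11 = 18
q(4) = 18 - 15 + 11 = 14

14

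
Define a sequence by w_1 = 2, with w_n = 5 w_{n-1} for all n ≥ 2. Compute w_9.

w_2 = 5(2) = 10
w_3 = 5(10) = 50
w_4 = 5(50) = 250
w_5 = 5(250) = 1250
w_6 = 5(1250) = 6250
w_7 = 5(6250) = 31250
w_8 = 5(31250) = 156250
w_9 = 5(156250) = 781250

781250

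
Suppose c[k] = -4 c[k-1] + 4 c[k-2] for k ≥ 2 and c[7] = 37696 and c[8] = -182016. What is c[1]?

1

Rearranging, c[k-2] = (c[k] + 4 c[k-1]) / 4.
c[6] = (-182016 + 4·37696) / 4 = -31232/4 = -7808
c[5] = (37696 + 4·(-7808)) / 4 = 6464/4 = 1616
c[4] = (-7808 + 4·1616) / 4 = -1344/4 = -336
c[3] = (1616 + 4·(-336)) / 4 = 272/4 = 68
c[2] = (-336 + 4·68) / 4 = -64/4 = -16
c[1] = (68 + 4·(-16)) / 4 = 4/4 = 1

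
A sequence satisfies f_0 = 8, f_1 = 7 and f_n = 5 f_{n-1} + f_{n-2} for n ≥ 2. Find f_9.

4352542

f_2 = 5(7) + 8 = 43
f_3 = 5(43) + 7 = 222
f_4 = 5(222) + 43 = 1153
f_5 = 5(1153) + 222 = 5987
f_6 = 5(5987) + 1153 = 31088
f_7 = 5(31088) + 5987 = 161427
f_8 = 5(161427) + 31088 = 838223
f_9 = 5(838223) + 161427 = 4352542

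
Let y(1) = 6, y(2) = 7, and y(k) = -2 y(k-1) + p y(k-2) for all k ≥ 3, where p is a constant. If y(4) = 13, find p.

y(3) = -14 + 6p
y(4) = 28 - 5p
So 28 - 5p = 13, giving p = 3.

3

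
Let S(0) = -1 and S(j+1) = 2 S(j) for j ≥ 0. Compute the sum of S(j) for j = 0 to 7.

-255

S(1) = 2*(-1) = -2
S(2) = 2*(-2) = -4
S(3) = 2*(-4) = -8
S(4) = 2*(-8) = -16
S(5) = 2*(-16) = -32
S(6) = 2*(-32) = -64
S(7) = 2*(-64) = -128
Sum = (-1) + (-2) + (-4) + (-8) + (-16) + (-32) + (-64) + (-128) = -255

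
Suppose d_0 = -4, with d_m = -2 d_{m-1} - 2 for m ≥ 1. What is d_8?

-854

d_1 = -2(-4) - 2 = 6
d_2 = -2(6) - 2 = -14
d_3 = -2(-14) - 2 = 26
d_4 = -2(26) - 2 = -54
d_5 = -2(-54) - 2 = 106
d_6 = -2(106) - 2 = -214
d_7 = -2(-214) - 2 = 426
d_8 = -2(426) - 2 = -854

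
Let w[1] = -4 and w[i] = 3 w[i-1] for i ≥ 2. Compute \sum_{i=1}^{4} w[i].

-160

w[2] = 3·(-4) = -12
w[3] = 3·(-12) = -36
w[4] = 3·(-36) = -108
Sum = (-4) + (-12) + (-36) + (-108) = -160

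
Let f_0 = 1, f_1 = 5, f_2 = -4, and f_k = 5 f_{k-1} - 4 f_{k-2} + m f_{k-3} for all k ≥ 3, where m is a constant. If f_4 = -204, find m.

-2

f_3 = -40 + m
f_4 = -184 + 10m
So -184 + 10m = -204, giving m = -2.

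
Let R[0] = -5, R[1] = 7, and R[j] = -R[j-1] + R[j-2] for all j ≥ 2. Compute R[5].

R[2] = -7 + (-5) = -12
R[3] = -(-12) + 7 = 19
R[4] = -19 + (-12) = -31
R[5] = -(-31) + 19 = 50

50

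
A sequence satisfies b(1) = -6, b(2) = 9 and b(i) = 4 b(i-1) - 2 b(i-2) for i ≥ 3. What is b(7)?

7008

b(3) = 4*9 - 2*(-6) = 48
b(4) = 4*48 - 2*9 = 174
b(5) = 4*174 - 2*48 = 600
b(6) = 4*600 - 2*174 = 2052
b(7) = 4*2052 - 2*600 = 7008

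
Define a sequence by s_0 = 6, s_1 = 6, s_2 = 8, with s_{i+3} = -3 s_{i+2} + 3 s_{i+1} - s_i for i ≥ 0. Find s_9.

s_3 = -3·8 + 3·6 - 6 = -12
s_4 = -3·(-12) + 3·8 - 6 = 54
s_5 = -3·54 + 3·(-12) - 8 = -206
s_6 = -3·(-206) + 3·54 - (-12) = 792
s_7 = -3·792 + 3·(-206) - 54 = -3048
s_8 = -3·(-3048) + 3·792 - (-206) = 11726
s_9 = -3·11726 + 3·(-3048) - 792 = -45114

-45114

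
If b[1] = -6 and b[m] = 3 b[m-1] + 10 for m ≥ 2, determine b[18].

-129140168

The fixed point is 10/(1 - 3) = -5, so b[m] + 5 = 3(b[m-1] + 5).
Hence b[m] = -1·3^{m-1} - 5.
b[18] = -1·3^{17} - 5 = -1·129140163 - 5 = -129140168.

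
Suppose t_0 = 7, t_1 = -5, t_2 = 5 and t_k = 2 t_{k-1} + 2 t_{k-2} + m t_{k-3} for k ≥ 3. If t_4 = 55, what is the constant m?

t_3 = 7m
t_4 = 10 + 9m
So 10 + 9m = 55, giving m = 5.

5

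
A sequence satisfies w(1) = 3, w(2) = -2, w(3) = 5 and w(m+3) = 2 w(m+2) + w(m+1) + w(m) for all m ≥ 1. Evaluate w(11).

w(4) = 2*5 + (-2) + 3 = 11
w(5) = 2*11 + 5 + (-2) = 25
w(6) = 2*25 + 11 + 5 = 66
w(7) = 2*66 + 25 + 11 = 168
w(8) = 2*168 + 66 + 25 = 427
w(9) = 2*427 + 168 + 66 = 1088
w(10) = 2*1088 + 427 + 168 = 2771
w(11) = 2*2771 + 1088 + 427 = 7057

7057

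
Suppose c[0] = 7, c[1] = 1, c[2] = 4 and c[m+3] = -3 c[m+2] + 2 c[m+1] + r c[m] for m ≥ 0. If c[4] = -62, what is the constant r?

5

c[3] = -10 + 7r
c[4] = 38 - 20r
So 38 - 20r = -62, giving r = 5.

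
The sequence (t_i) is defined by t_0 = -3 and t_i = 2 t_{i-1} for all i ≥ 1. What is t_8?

-768

t_1 = 2*(-3) = -6
t_2 = 2*(-6) = -12
t_3 = 2*(-12) = -24
t_4 = 2*(-24) = -48
t_5 = 2*(-48) = -96
t_6 = 2*(-96) = -192
t_7 = 2*(-192) = -384
t_8 = 2*(-384) = -768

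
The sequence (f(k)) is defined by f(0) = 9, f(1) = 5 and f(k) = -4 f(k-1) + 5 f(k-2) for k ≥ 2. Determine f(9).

-1302075

f(2) = -4*5 + 5*9 = 25
f(3) = -4*25 + 5*5 = -75
f(4) = -4*(-75) + 5*25 = 425
f(5) = -4*425 + 5*(-75) = -2075
f(6) = -4*(-2075) + 5*425 = 10425
f(7) = -4*10425 + 5*(-2075) = -52075
f(8) = -4*(-52075) + 5*10425 = 260425
f(9) = -4*260425 + 5*(-52075) = -1302075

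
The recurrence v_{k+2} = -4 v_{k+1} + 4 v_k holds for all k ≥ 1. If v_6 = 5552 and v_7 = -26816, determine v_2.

7

Rearranging, v_{k-2} = (v_k + 4 v_{k-1}) / 4.
v_5 = (-26816 + 4(5552)) / 4 = -4608/4 = -1152
v_4 = (5552 + 4(-1152)) / 4 = 944/4 = 236
v_3 = (-1152 + 4(236)) / 4 = -208/4 = -52
v_2 = (236 + 4(-52)) / 4 = 28/4 = 7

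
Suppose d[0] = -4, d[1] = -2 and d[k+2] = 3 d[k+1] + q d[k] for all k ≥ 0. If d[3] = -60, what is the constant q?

d[2] = -6 - 4q
d[3] = -18 - 14q
So -18 - 14q = -60, giving q = 3.

3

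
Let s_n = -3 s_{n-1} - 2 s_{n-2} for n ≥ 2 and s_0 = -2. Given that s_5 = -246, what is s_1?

Let s_1 = w.
s_2 = 4 - 3w
s_3 = -12 + 7w
s_4 = 28 - 15w
s_5 = -60 + 31w
So -60 + 31w = -246, giving w = -6.

-6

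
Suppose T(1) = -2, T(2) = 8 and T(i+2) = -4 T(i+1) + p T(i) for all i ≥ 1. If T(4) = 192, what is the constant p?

4

T(3) = -32 - 2p
T(4) = 128 + 16p
So 128 + 16p = 192, giving p = 4.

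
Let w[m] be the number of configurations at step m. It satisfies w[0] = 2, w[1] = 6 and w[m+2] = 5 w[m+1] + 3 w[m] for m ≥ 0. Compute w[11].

176157108

w[2] = 5(6) + 3(2) = 36
w[3] = 5(36) + 3(6) = 198
w[4] = 5(198) + 3(36) = 1098
w[5] = 5(1098) + 3(198) = 6084
w[6] = 5(6084) + 3(1098) = 33714
w[7] = 5(33714) + 3(6084) = 186822
w[8] = 5(186822) + 3(33714) = 1035252
w[9] = 5(1035252) + 3(186822) = 5736726
w[10] = 5(5736726) + 3(1035252) = 31789386
w[11] = 5(31789386) + 3(5736726) = 176157108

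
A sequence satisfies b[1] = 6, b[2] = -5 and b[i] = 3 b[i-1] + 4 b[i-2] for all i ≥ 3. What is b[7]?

825

b[3] = 3*(-5) + 4*6 = 9
b[4] = 3*9 + 4*(-5) = 7
b[5] = 3*7 + 4*9 = 57
b[6] = 3*57 + 4*7 = 199
b[7] = 3*199 + 4*57 = 825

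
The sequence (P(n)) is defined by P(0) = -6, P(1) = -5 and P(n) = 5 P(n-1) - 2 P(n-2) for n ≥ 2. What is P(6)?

P(2) = 5·(-5) - 2·(-6) = -13
P(3) = 5·(-13) - 2·(-5) = -55
P(4) = 5·(-55) - 2·(-13) = -249
P(5) = 5·(-249) - 2·(-55) = -1135
P(6) = 5·(-1135) - 2·(-249) = -5177

-5177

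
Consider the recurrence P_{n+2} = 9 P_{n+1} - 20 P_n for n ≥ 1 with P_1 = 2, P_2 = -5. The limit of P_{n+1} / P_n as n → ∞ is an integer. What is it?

5

The characteristic equation is r^2 - 9r + 20 = 0, which factors as (r - 5)(r - 4) = 0.
So the roots are 5 and 4. Since |5| > |4| and the coefficient of 5^n is non-zero, the ratio tends to 5.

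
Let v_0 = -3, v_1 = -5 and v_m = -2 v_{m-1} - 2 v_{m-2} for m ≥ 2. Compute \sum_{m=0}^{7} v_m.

42

v_2 = -2(-5) - 2(-3) = 16
v_3 = -2(16) - 2(-5) = -22
v_4 = -2(-22) - 2(16) = 12
v_5 = -2(12) - 2(-22) = 20
v_6 = -2(20) - 2(12) = -64
v_7 = -2(-64) - 2(20) = 88
Sum = (-3) + (-5) + 16 + (-22) + 12 + 20 + (-64) + 88 = 42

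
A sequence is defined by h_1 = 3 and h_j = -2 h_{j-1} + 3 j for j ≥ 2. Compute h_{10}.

h_2 = -2·3 + 6 = 0
h_3 = -2·0 + 9 = 9
h_4 = -2·9 + 12 = -6
h_5 = -2·(-6) + 15 = 27
h_6 = -2·27 + 18 = -36
h_7 = -2·(-36) + 21 = 93
h_8 = -2·93 + 24 = -162
h_9 = -2·(-162) + 27 = 351
h_{10} = -2·351 + 30 = -672

-672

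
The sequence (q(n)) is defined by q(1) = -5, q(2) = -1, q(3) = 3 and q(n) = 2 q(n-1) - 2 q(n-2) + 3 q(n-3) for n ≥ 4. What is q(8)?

-65

q(4) = 2*3 - 2*(-1) + 3*(-5) = -7
q(5) = 2*(-7) - 2*3 + 3*(-1) = -23
q(6) = 2*(-23) - 2*(-7) + 3*3 = -23
q(7) = 2*(-23) - 2*(-23) + 3*(-7) = -21
q(8) = 2*(-21) - 2*(-23) + 3*(-23) = -65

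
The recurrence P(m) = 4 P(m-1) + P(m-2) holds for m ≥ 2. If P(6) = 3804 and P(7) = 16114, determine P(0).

Rearranging, P(m-2) = P(m) - 4 P(m-1).
P(5) = 16114 - 4·3804 = 898
P(4) = 3804 - 4·898 = 212
P(3) = 898 - 4·212 = 50
P(2) = 212 - 4·50 = 12
P(1) = 50 - 4·12 = 2
P(0) = 12 - 4·2 = 4

4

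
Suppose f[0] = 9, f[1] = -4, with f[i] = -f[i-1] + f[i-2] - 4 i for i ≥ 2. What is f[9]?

-273

f[2] = -(-4) + 9 - 8 = 5
f[3] = -5 + (-4) - 12 = -21
f[4] = -(-21) + 5 - 16 = 10
f[5] = -10 + (-21) - 20 = -51
f[6] = -(-51) + 10 - 24 = 37
f[7] = -37 + (-51) - 28 = -116
f[8] = -(-116) + 37 - 32 = 121
f[9] = -121 + (-116) - 36 = -273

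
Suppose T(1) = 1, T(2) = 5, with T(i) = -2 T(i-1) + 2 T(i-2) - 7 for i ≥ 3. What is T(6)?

265

T(3) = -2*5 + 2*1 - 7 = -15
T(4) = -2*(-15) + 2*5 - 7 = 33
T(5) = -2*33 + 2*(-15) - 7 = -103
T(6) = -2*(-103) + 2*33 - 7 = 265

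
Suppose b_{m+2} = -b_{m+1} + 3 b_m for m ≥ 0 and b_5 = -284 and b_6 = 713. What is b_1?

Rearranging, b_{m-2} = (b_m + b_{m-1}) / 3.
b_4 = (713 + (-284)) / 3 = 429/3 = 143
b_3 = (-284 + 143) / 3 = -141/3 = -47
b_2 = (143 + (-47)) / 3 = 96/3 = 32
b_1 = (-47 + 32) / 3 = -15/3 = -5

-5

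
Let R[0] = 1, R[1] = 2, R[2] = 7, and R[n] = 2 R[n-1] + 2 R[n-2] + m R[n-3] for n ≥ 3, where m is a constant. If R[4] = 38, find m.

-3

R[3] = 18 + m
R[4] = 50 + 4m
So 50 + 4m = 38, giving m = -3.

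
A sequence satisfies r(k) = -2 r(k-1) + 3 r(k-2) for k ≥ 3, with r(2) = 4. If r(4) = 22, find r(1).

Let r(1) = x.
r(3) = -8 + 3x
r(4) = 28 - 6x
So 28 - 6x = 22, giving x = 1.

1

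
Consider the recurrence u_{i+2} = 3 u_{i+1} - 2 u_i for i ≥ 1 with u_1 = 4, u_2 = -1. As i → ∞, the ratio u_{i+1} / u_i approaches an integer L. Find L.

The characteristic equation is r^2 - 3r + 2 = 0, which factors as (r - 2)(r - 1) = 0.
So the roots are 2 and 1. Since |2| > |1| and the coefficient of 2^i is non-zero, the ratio tends to 2.

2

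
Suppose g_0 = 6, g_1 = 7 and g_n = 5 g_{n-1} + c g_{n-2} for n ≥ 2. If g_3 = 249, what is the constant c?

2

g_2 = 35 + 6c
g_3 = 175 + 37c
So 175 + 37c = 249, giving c = 2.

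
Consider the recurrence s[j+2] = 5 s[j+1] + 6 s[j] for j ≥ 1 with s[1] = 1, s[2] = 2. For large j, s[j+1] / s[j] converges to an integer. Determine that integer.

The characteristic equation is r^2 - 5r - 6 = 0, which factors as (r - 6)(r + 1) = 0.
So the roots are 6 and -1. Since |6| > |-1| and the coefficient of 6^j is non-zero, the ratio tends to 6.

6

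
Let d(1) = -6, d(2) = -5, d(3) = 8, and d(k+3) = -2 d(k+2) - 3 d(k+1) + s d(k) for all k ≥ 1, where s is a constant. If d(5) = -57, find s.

-5

d(4) = -1 - 6s
d(5) = -22 + 7s
So -22 + 7s = -57, giving s = -5.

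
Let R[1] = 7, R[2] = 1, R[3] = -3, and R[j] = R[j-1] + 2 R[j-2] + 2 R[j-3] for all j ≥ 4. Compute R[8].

R[4] = (-3) + 2*1 + 2*7 = 13
R[5] = 13 + 2*(-3) + 2*1 = 9
R[6] = 9 + 2*13 + 2*(-3) = 29
R[7] = 29 + 2*9 + 2*13 = 73
R[8] = 73 + 2*29 + 2*9 = 149

149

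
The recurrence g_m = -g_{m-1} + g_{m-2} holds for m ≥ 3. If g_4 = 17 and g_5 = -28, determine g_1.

-5

Rearranging, g_{m-2} = g_m + g_{m-1}.
g_3 = -28 + 17 = -11
g_2 = 17 + (-11) = 6
g_1 = -11 + 6 = -5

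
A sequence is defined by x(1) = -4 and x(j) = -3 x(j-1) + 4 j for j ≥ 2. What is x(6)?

1404

x(2) = -3*(-4) + 8 = 20
x(3) = -3*20 + 12 = -48
x(4) = -3*(-48) + 16 = 160
x(5) = -3*160 + 20 = -460
x(6) = -3*(-460) + 24 = 1404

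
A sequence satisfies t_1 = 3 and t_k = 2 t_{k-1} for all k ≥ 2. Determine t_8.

384

t_2 = 2(3) = 6
t_3 = 2(6) = 12
t_4 = 2(12) = 24
t_5 = 2(24) = 48
t_6 = 2(48) = 96
t_7 = 2(96) = 192
t_8 = 2(192) = 384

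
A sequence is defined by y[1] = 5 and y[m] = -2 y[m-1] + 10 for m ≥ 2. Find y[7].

y[2] = -2(5) + 10 = 0
y[3] = -2(0) + 10 = 10
y[4] = -2(10) + 10 = -10
y[5] = -2(-10) + 10 = 30
y[6] = -2(30) + 10 = -50
y[7] = -2(-50) + 10 = 110

110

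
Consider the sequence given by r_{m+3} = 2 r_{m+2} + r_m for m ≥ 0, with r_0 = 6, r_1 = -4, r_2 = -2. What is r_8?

r_3 = 2(-2) + 6 = 2
r_4 = 2(2) + (-4) = 0
r_5 = 2(0) + (-2) = -2
r_6 = 2(-2) + 2 = -2
r_7 = 2(-2) + 0 = -4
r_8 = 2(-4) + (-2) = -10

-10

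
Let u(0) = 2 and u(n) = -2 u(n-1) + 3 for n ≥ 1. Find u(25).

-33554431

The fixed point is 3/(1 + 2) = 1, so u(n) - 1 = -2(u(n-1) - 1).
Hence u(n) = 1·(-2)^n + 1.
u(25) = 1·(-2)^{25} + 1 = 1·-33554432 + 1 = -33554431.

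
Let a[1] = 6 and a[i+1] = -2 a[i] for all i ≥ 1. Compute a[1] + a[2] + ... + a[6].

-126

a[2] = -2·6 = -12
a[3] = -2·(-12) = 24
a[4] = -2·24 = -48
a[5] = -2·(-48) = 96
a[6] = -2·96 = -192
Sum = 6 + (-12) + 24 + (-48) + 96 + (-192) = -126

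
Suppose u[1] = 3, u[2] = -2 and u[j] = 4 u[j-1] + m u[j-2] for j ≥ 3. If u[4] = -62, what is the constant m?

u[3] = -8 + 3m
u[4] = -32 + 10m
So -32 + 10m = -62, giving m = -3.

-3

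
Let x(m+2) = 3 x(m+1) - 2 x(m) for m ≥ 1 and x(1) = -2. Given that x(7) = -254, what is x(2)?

-6

Let x(2) = y.
x(3) = 4 + 3y
x(4) = 12 + 7y
x(5) = 28 + 15y
x(6) = 60 + 31y
x(7) = 124 + 63y
So 124 + 63y = -254, giving y = -6.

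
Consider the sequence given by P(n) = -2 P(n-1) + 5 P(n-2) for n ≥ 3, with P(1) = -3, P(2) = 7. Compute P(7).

-3909

P(3) = -2·7 + 5·(-3) = -29
P(4) = -2·(-29) + 5·7 = 93
P(5) = -2·93 + 5·(-29) = -331
P(6) = -2·(-331) + 5·93 = 1127
P(7) = -2·1127 + 5·(-331) = -3909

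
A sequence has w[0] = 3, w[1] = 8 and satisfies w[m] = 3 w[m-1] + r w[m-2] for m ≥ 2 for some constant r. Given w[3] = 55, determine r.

-1

w[2] = 24 + 3r
w[3] = 72 + 17r
So 72 + 17r = 55, giving r = -1.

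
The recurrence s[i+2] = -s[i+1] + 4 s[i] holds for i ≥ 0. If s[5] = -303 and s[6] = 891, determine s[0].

6

Rearranging, s[i-2] = (s[i] + s[i-1]) / 4.
s[4] = (891 + (-303)) / 4 = 588/4 = 147
s[3] = (-303 + 147) / 4 = -156/4 = -39
s[2] = (147 + (-39)) / 4 = 108/4 = 27
s[1] = (-39 + 27) / 4 = -12/4 = -3
s[0] = (27 + (-3)) / 4 = 24/4 = 6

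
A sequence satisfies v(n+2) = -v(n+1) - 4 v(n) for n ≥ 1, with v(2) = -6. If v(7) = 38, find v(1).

Let v(1) = x.
v(3) = 6 - 4x
v(4) = 18 + 4x
v(5) = -42 + 12x
v(6) = -30 - 28x
v(7) = 198 - 20x
So 198 - 20x = 38, giving x = 8.

8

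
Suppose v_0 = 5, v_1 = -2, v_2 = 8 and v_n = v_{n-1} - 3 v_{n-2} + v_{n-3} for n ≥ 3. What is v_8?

v_3 = 8 - 3·(-2) + 5 = 19
v_4 = 19 - 3·8 + (-2) = -7
v_5 = (-7) - 3·19 + 8 = -56
v_6 = (-56) - 3·(-7) + 19 = -16
v_7 = (-16) - 3·(-56) + (-7) = 145
v_8 = 145 - 3·(-16) + (-56) = 137

137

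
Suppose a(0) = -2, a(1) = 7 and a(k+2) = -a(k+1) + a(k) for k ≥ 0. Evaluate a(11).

733

a(2) = -7 + (-2) = -9
a(3) = -(-9) + 7 = 16
a(4) = -16 + (-9) = -25
a(5) = -(-25) + 16 = 41
a(6) = -41 + (-25) = -66
a(7) = -(-66) + 41 = 107
a(8) = -107 + (-66) = -173
a(9) = -(-173) + 107 = 280
a(10) = -280 + (-173) = -453
a(11) = -(-453) + 280 = 733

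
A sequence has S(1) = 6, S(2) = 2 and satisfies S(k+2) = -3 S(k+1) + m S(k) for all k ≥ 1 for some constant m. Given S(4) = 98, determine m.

-5

S(3) = -6 + 6m
S(4) = 18 - 16m
So 18 - 16m = 98, giving m = -5.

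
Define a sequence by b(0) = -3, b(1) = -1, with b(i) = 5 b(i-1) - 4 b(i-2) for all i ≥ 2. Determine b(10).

b(2) = 5*(-1) - 4*(-3) = 7
b(3) = 5*7 - 4*(-1) = 39
b(4) = 5*39 - 4*7 = 167
b(5) = 5*167 - 4*39 = 679
b(6) = 5*679 - 4*167 = 2727
b(7) = 5*2727 - 4*679 = 10919
b(8) = 5*10919 - 4*2727 = 43687
b(9) = 5*43687 - 4*10919 = 174759
b(10) = 5*174759 - 4*43687 = 699047

699047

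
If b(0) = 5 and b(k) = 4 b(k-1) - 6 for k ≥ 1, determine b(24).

844424930131970

The fixed point is -6/(1 - 4) = 2, so b(k) - 2 = 4(b(k-1) - 2).
Hence b(k) = 3·4^k + 2.
b(24) = 3·4^{24} + 2 = 3·281474976710656 + 2 = 844424930131970.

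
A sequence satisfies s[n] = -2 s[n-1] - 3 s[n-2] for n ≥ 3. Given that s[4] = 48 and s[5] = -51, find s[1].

9

Rearranging, s[n-2] = (s[n] + 2 s[n-1]) / -3.
s[3] = (-51 + 2(48)) / -3 = 45/-3 = -15
s[2] = (48 + 2(-15)) / -3 = 18/-3 = -6
s[1] = (-15 + 2(-6)) / -3 = -27/-3 = 9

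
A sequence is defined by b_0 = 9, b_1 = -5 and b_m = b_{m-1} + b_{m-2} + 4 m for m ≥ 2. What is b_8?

460

b_2 = (-5) + 9 + 8 = 12
b_3 = 12 + (-5) + 12 = 19
b_4 = 19 + 12 + 16 = 47
b_5 = 47 + 19 + 20 = 86
b_6 = 86 + 47 + 24 = 157
b_7 = 157 + 86 + 28 = 271
b_8 = 271 + 157 + 32 = 460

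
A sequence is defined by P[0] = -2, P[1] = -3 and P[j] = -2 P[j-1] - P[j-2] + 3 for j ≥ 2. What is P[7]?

-42

P[2] = -2·(-3) - (-2) + 3 = 11
P[3] = -2·11 - (-3) + 3 = -16
P[4] = -2·(-16) - 11 + 3 = 24
P[5] = -2·24 - (-16) + 3 = -29
P[6] = -2·(-29) - 24 + 3 = 37
P[7] = -2·37 - (-29) + 3 = -42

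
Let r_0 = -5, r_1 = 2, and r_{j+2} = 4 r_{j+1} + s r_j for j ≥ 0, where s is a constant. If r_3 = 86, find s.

r_2 = 8 - 5s
r_3 = 32 - 18s
So 32 - 18s = 86, giving s = -3.

-3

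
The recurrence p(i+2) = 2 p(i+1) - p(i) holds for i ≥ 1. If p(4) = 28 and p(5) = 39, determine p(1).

-5

Rearranging, p(i-2) = -(p(i) - 2 p(i-1)).
p(3) = -(39 - 2(28)) = 17
p(2) = -(28 - 2(17)) = 6
p(1) = -(17 - 2(6)) = -5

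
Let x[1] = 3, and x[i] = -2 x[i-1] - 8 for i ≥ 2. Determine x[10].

x[2] = -2(3) - 8 = -14
x[3] = -2(-14) - 8 = 20
x[4] = -2(20) - 8 = -48
x[5] = -2(-48) - 8 = 88
x[6] = -2(88) - 8 = -184
x[7] = -2(-184) - 8 = 360
x[8] = -2(360) - 8 = -728
x[9] = -2(-728) - 8 = 1448
x[10] = -2(1448) - 8 = -2904

-2904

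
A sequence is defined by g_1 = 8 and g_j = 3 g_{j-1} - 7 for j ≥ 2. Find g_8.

9845

g_2 = 3(8) - 7 = 17
g_3 = 3(17) - 7 = 44
g_4 = 3(44) - 7 = 125
g_5 = 3(125) - 7 = 368
g_6 = 3(368) - 7 = 1097
g_7 = 3(1097) - 7 = 3284
g_8 = 3(3284) - 7 = 9845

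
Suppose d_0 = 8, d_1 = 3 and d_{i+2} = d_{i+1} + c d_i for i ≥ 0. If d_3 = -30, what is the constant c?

d_2 = 3 + 8c
d_3 = 3 + 11c
So 3 + 11c = -30, giving c = -3.

-3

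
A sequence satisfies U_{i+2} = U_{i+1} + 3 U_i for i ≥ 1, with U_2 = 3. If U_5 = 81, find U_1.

Let U_1 = v.
U_3 = 3 + 3v
U_4 = 12 + 3v
U_5 = 21 + 12v
So 21 + 12v = 81, giving v = 5.

5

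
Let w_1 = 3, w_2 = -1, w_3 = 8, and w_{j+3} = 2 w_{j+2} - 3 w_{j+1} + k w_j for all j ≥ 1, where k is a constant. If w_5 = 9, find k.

w_4 = 19 + 3k
w_5 = 14 + 5k
So 14 + 5k = 9, giving k = -1.

-1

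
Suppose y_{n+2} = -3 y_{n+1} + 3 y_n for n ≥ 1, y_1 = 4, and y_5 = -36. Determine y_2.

Let y_2 = v.
y_3 = 12 - 3v
y_4 = -36 + 12v
y_5 = 144 - 45v
So 144 - 45v = -36, giving v = 4.

4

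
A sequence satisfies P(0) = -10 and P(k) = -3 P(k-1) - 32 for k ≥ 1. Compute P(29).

137260754729758

The fixed point is -32/(1 + 3) = -8, so P(k) + 8 = -3(P(k-1) + 8).
Hence P(k) = -2·(-3)^k - 8.
P(29) = -2·(-3)^{29} - 8 = -2·-68630377364883 - 8 = 137260754729758.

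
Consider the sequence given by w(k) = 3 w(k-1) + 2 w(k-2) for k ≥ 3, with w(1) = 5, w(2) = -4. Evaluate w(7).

-590

w(3) = 3*(-4) + 2*5 = -2
w(4) = 3*(-2) + 2*(-4) = -14
w(5) = 3*(-14) + 2*(-2) = -46
w(6) = 3*(-46) + 2*(-14) = -166
w(7) = 3*(-166) + 2*(-46) = -590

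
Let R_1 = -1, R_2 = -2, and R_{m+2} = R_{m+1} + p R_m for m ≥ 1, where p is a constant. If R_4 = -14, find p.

R_3 = -2 - p
R_4 = -2 - 3p
So -2 - 3p = -14, giving p = 4.

4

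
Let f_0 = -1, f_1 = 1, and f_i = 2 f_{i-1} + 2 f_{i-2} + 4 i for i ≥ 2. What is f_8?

5560

f_2 = 2(1) + 2(-1) + 8 = 8
f_3 = 2(8) + 2(1) + 12 = 30
f_4 = 2(30) + 2(8) + 16 = 92
f_5 = 2(92) + 2(30) + 20 = 264
f_6 = 2(264) + 2(92) + 24 = 736
f_7 = 2(736) + 2(264) + 28 = 2028
f_8 = 2(2028) + 2(736) + 32 = 5560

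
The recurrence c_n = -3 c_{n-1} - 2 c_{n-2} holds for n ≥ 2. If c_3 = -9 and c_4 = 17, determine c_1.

Rearranging, c_{n-2} = (c_n + 3 c_{n-1}) / -2.
c_2 = (17 + 3·(-9)) / -2 = -10/-2 = 5
c_1 = (-9 + 3·5) / -2 = 6/-2 = -3

-3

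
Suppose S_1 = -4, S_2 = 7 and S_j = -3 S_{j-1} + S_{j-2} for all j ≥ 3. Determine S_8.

9763

S_3 = -3·7 + (-4) = -25
S_4 = -3·(-25) + 7 = 82
S_5 = -3·82 + (-25) = -271
S_6 = -3·(-271) + 82 = 895
S_7 = -3·895 + (-271) = -2956
S_8 = -3·(-2956) + 895 = 9763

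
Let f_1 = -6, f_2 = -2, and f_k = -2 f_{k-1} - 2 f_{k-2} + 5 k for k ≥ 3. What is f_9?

-121

f_3 = -2(-2) - 2(-6) + 15 = 31
f_4 = -2(31) - 2(-2) + 20 = -38
f_5 = -2(-38) - 2(31) + 25 = 39
f_6 = -2(39) - 2(-38) + 30 = 28
f_7 = -2(28) - 2(39) + 35 = -99
f_8 = -2(-99) - 2(28) + 40 = 182
f_9 = -2(182) - 2(-99) + 45 = -121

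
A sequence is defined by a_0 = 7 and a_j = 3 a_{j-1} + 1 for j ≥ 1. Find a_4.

a_1 = 3(7) + 1 = 22
a_2 = 3(22) + 1 = 67
a_3 = 3(67) + 1 = 202
a_4 = 3(202) + 1 = 607

607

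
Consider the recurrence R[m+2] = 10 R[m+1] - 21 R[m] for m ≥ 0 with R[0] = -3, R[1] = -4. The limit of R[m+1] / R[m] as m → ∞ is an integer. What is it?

7

The characteristic equation is r^2 - 10r + 21 = 0, which factors as (r - 7)(r - 3) = 0.
So the roots are 7 and 3. Since |7| > |3| and the coefficient of 7^m is non-zero, the ratio tends to 7.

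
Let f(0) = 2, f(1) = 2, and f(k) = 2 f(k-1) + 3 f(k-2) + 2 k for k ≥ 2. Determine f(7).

3548

f(2) = 2(2) + 3(2) + 4 = 14
f(3) = 2(14) + 3(2) + 6 = 40
f(4) = 2(40) + 3(14) + 8 = 130
f(5) = 2(130) + 3(40) + 10 = 390
f(6) = 2(390) + 3(130) + 12 = 1182
f(7) = 2(1182) + 3(390) + 14 = 3548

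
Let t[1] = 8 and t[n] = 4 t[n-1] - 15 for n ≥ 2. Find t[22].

13194139533317

The fixed point is -15/(1 - 4) = 5, so t[n] - 5 = 4(t[n-1] - 5).
Hence t[n] = 3·4^{n-1} + 5.
t[22] = 3·4^{21} + 5 = 3·4398046511104 + 5 = 13194139533317.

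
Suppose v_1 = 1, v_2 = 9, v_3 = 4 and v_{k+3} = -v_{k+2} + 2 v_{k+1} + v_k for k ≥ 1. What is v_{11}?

v_4 = -4 + 2*9 + 1 = 15
v_5 = -15 + 2*4 + 9 = 2
v_6 = -2 + 2*15 + 4 = 32
v_7 = -32 + 2*2 + 15 = -13
v_8 = -(-13) + 2*32 + 2 = 79
v_9 = -79 + 2*(-13) + 32 = -73
v_{10} = -(-73) + 2*79 + (-13) = 218
v_{11} = -218 + 2*(-73) + 79 = -285

-285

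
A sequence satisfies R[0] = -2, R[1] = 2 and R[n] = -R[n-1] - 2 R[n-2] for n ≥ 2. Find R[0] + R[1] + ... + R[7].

-12

R[2] = -2 - 2*(-2) = 2
R[3] = -2 - 2*2 = -6
R[4] = -(-6) - 2*2 = 2
R[5] = -2 - 2*(-6) = 10
R[6] = -10 - 2*2 = -14
R[7] = -(-14) - 2*10 = -6
Sum = (-2) + 2 + 2 + (-6) + 2 + 10 + (-14) + (-6) = -12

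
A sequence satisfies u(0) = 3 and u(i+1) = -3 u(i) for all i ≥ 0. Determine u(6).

u(1) = -3*3 = -9
u(2) = -3*(-9) = 27
u(3) = -3*27 = -81
u(4) = -3*(-81) = 243
u(5) = -3*243 = -729
u(6) = -3*(-729) = 2187

2187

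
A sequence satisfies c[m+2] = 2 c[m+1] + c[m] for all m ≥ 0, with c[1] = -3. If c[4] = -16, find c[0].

4

Let c[0] = w.
c[2] = -6 + w
c[3] = -15 + 2w
c[4] = -36 + 5w
So -36 + 5w = -16, giving w = 4.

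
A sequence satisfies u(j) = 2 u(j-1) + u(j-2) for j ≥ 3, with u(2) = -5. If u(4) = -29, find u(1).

Let u(1) = v.
u(3) = -10 + v
u(4) = -25 + 2v
So -25 + 2v = -29, giving v = -2.

-2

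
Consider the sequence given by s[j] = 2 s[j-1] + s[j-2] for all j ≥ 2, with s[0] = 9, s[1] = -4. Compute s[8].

-111

s[2] = 2*(-4) + 9 = 1
s[3] = 2*1 + (-4) = -2
s[4] = 2*(-2) + 1 = -3
s[5] = 2*(-3) + (-2) = -8
s[6] = 2*(-8) + (-3) = -19
s[7] = 2*(-19) + (-8) = -46
s[8] = 2*(-46) + (-19) = -111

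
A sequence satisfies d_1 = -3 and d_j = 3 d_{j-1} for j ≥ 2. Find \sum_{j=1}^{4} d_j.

-120

d_2 = 3*(-3) = -9
d_3 = 3*(-9) = -27
d_4 = 3*(-27) = -81
Sum = (-3) + (-9) + (-27) + (-81) = -120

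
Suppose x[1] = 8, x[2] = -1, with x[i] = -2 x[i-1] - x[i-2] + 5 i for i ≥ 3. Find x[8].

x[3] = -2·(-1) - 8 + 15 = 9
x[4] = -2·9 - (-1) + 20 = 3
x[5] = -2·3 - 9 + 25 = 10
x[6] = -2·10 - 3 + 30 = 7
x[7] = -2·7 - 10 + 35 = 11
x[8] = -2·11 - 7 + 40 = 11

11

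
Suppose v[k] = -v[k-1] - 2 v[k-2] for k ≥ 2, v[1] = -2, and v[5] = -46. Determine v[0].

8

Let v[0] = w.
v[2] = 2 - 2w
v[3] = 2 + 2w
v[4] = -6 + 2w
v[5] = 2 - 6w
So 2 - 6w = -46, giving w = 8.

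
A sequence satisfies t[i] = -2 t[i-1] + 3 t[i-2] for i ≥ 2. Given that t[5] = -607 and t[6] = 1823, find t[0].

3

Rearranging, t[i-2] = (t[i] + 2 t[i-1]) / 3.
t[4] = (1823 + 2(-607)) / 3 = 609/3 = 203
t[3] = (-607 + 2(203)) / 3 = -201/3 = -67
t[2] = (203 + 2(-67)) / 3 = 69/3 = 23
t[1] = (-67 + 2(23)) / 3 = -21/3 = -7
t[0] = (23 + 2(-7)) / 3 = 9/3 = 3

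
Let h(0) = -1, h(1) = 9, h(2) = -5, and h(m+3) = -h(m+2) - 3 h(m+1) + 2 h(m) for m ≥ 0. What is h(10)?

h(3) = -(-5) - 3·9 + 2·(-1) = -24
h(4) = -(-24) - 3·(-5) + 2·9 = 57
h(5) = -57 - 3·(-24) + 2·(-5) = 5
h(6) = -5 - 3·57 + 2·(-24) = -224
h(7) = -(-224) - 3·5 + 2·57 = 323
h(8) = -323 - 3·(-224) + 2·5 = 359
h(9) = -359 - 3·323 + 2·(-224) = -1776
h(10) = -(-1776) - 3·359 + 2·323 = 1345

1345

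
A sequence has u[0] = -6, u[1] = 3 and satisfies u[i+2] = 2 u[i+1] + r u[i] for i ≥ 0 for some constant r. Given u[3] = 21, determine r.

u[2] = 6 - 6r
u[3] = 12 - 9r
So 12 - 9r = 21, giving r = -1.

-1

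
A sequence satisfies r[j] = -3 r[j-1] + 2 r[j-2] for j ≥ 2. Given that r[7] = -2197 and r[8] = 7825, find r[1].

1

Rearranging, r[j-2] = (r[j] + 3 r[j-1]) / 2.
r[6] = (7825 + 3·(-2197)) / 2 = 1234/2 = 617
r[5] = (-2197 + 3·617) / 2 = -346/2 = -173
r[4] = (617 + 3·(-173)) / 2 = 98/2 = 49
r[3] = (-173 + 3·49) / 2 = -26/2 = -13
r[2] = (49 + 3·(-13)) / 2 = 10/2 = 5
r[1] = (-13 + 3·5) / 2 = 2/2 = 1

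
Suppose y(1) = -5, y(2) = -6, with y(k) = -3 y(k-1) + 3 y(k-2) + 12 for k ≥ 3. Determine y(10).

y(3) = -3(-6) + 3(-5) + 12 = 15
y(4) = -3(15) + 3(-6) + 12 = -51
y(5) = -3(-51) + 3(15) + 12 = 210
y(6) = -3(210) + 3(-51) + 12 = -771
y(7) = -3(-771) + 3(210) + 12 = 2955
y(8) = -3(2955) + 3(-771) + 12 = -11166
y(9) = -3(-11166) + 3(2955) + 12 = 42375
y(10) = -3(42375) + 3(-11166) + 12 = -160611

-160611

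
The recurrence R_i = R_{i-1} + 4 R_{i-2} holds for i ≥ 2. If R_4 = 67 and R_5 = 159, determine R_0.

2

Rearranging, R_{i-2} = (R_i - R_{i-1}) / 4.
R_3 = (159 - 67) / 4 = 92/4 = 23
R_2 = (67 - 23) / 4 = 44/4 = 11
R_1 = (23 - 11) / 4 = 12/4 = 3
R_0 = (11 - 3) / 4 = 8/4 = 2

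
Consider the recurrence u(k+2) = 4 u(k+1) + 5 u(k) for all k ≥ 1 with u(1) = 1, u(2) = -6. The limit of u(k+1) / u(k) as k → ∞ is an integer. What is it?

5

The characteristic equation is r^2 - 4r - 5 = 0, which factors as (r - 5)(r + 1) = 0.
So the roots are 5 and -1. Since |5| > |-1| and the coefficient of 5^k is non-zero, the ratio tends to 5.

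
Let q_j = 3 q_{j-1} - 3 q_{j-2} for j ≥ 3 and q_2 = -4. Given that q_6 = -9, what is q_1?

Let q_1 = y.
q_3 = -12 - 3y
q_4 = -24 - 9y
q_5 = -36 - 18y
q_6 = -36 - 27y
So -36 - 27y = -9, giving y = -1.

-1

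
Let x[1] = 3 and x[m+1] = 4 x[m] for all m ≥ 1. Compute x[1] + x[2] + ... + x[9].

262143

x[2] = 4·3 = 12
x[3] = 4·12 = 48
x[4] = 4·48 = 192
x[5] = 4·192 = 768
x[6] = 4·768 = 3072
x[7] = 4·3072 = 12288
x[8] = 4·12288 = 49152
x[9] = 4·49152 = 196608
Sum = 3 + 12 + 48 + 192 + 768 + 3072 + 12288 + 49152 + 196608 = 262143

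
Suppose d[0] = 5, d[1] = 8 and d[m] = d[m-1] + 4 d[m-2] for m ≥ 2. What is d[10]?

46732

d[2] = 8 + 4(5) = 28
d[3] = 28 + 4(8) = 60
d[4] = 60 + 4(28) = 172
d[5] = 172 + 4(60) = 412
d[6] = 412 + 4(172) = 1100
d[7] = 1100 + 4(412) = 2748
d[8] = 2748 + 4(1100) = 7148
d[9] = 7148 + 4(2748) = 18140
d[10] = 18140 + 4(7148) = 46732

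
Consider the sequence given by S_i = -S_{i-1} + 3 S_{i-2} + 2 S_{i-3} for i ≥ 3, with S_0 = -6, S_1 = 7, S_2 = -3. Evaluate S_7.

S_3 = -(-3) + 3*7 + 2*(-6) = 12
S_4 = -12 + 3*(-3) + 2*7 = -7
S_5 = -(-7) + 3*12 + 2*(-3) = 37
S_6 = -37 + 3*(-7) + 2*12 = -34
S_7 = -(-34) + 3*37 + 2*(-7) = 131

131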